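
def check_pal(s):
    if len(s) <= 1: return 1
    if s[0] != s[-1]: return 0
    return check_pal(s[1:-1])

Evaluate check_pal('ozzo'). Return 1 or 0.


check_pal('ozzo'): s[0]='o' == s[-1]='o' -> check check_pal('zz')
check_pal('zz'): s[0]='z' == s[-1]='z' -> check check_pal('')
check_pal(''): len <= 1 -> return 1  (base case)
Result: 1 (palindrome)

1


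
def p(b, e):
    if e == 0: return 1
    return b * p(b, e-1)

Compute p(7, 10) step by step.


p(7, 10)
= 7 * p(7, 9)
= 7 * 7 * p(7, 8)
= 7 * 7 * 7 * p(7, 7)
= 7 * 7 * 7 * 7 * p(7, 6)
= 7 * 7 * 7 * 7 * 7 * p(7, 5)
= 7 * 7 * 7 * 7 * 7 * 7 * p(7, 4)
= 7 * 7 * 7 * 7 * 7 * 7 * 7 * p(7, 3)
= 7 * 7 * 7 * 7 * 7 * 7 * 7 * 7 * p(7, 2)
= 7 * 7 * 7 * 7 * 7 * 7 * 7 * 7 * 7 * p(7, 1)
= 7 * 7 * 7 * 7 * 7 * 7 * 7 * 7 * 7 * 7 * p(7, 0)
= 7 * 7 * 7 * 7 * 7 * 7 * 7 * 7 * 7 * 7 * 1
= 282475249

282475249


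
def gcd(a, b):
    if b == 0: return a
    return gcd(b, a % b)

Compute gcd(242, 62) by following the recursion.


gcd(242, 62) = gcd(62, 56)
gcd(62, 56) = gcd(56, 6)
gcd(56, 6) = gcd(6, 2)
gcd(6, 2) = gcd(2, 0)
gcd(2, 0) = 2  (base case)

2


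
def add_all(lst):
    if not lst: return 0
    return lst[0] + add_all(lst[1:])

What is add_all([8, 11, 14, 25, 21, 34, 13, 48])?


add_all([8, 11, 14, 25, 21, 34, 13, 48]) = 8 + add_all([11, 14, 25, 21, 34, 13, 48])
add_all([11, 14, 25, 21, 34, 13, 48]) = 11 + add_all([14, 25, 21, 34, 13, 48])
add_all([14, 25, 21, 34, 13, 48]) = 14 + add_all([25, 21, 34, 13, 48])
add_all([25, 21, 34, 13, 48]) = 25 + add_all([21, 34, 13, 48])
add_all([21, 34, 13, 48]) = 21 + add_all([34, 13, 48])
add_all([34, 13, 48]) = 34 + add_all([13, 48])
add_all([13, 48]) = 13 + add_all([48])
add_all([48]) = 48 + add_all([])
add_all([]) = 0  (base case)
Total: 8 + 11 + 14 + 25 + 21 + 34 + 13 + 48 + 0 = 174

174


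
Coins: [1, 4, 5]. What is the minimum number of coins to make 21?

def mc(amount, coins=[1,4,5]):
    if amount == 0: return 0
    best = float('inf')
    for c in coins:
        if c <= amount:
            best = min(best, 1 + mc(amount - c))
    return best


Building up with DP:
mc(0) = 0
mc(1) = min(1+mc(0)=1+0=1) = 1
mc(2) = min(1+mc(1)=1+1=2) = 2
mc(3) = min(1+mc(2)=1+2=3) = 3
mc(4) = min(1+mc(3)=1+3=4, 1+mc(0)=1+0=1) = 1
mc(5) = min(1+mc(4)=1+1=2, 1+mc(1)=1+1=2, 1+mc(0)=1+0=1) = 1
mc(6) = min(1+mc(5)=1+1=2, 1+mc(2)=1+2=3, 1+mc(1)=1+1=2) = 2
mc(7) = min(1+mc(6)=1+2=3, 1+mc(3)=1+3=4, 1+mc(2)=1+2=3) = 3
mc(8) = min(1+mc(7)=1+3=4, 1+mc(4)=1+1=2, 1+mc(3)=1+3=4) = 2
mc(9) = min(1+mc(8)=1+2=3, 1+mc(5)=1+1=2, 1+mc(4)=1+1=2) = 2
mc(10) = min(1+mc(9)=1+2=3, 1+mc(6)=1+2=3, 1+mc(5)=1+1=2) = 2
mc(11) = min(1+mc(10)=1+2=3, 1+mc(7)=1+3=4, 1+mc(6)=1+2=3) = 3
mc(12) = min(1+mc(11)=1+3=4, 1+mc(8)=1+2=3, 1+mc(7)=1+3=4) = 3
mc(13) = min(1+mc(12)=1+3=4, 1+mc(9)=1+2=3, 1+mc(8)=1+2=3) = 3
mc(14) = min(1+mc(13)=1+3=4, 1+mc(10)=1+2=3, 1+mc(9)=1+2=3) = 3
mc(15) = min(1+mc(14)=1+3=4, 1+mc(11)=1+3=4, 1+mc(10)=1+2=3) = 3
mc(16) = min(1+mc(15)=1+3=4, 1+mc(12)=1+3=4, 1+mc(11)=1+3=4) = 4
mc(17) = min(1+mc(16)=1+4=5, 1+mc(13)=1+3=4, 1+mc(12)=1+3=4) = 4
mc(18) = min(1+mc(17)=1+4=5, 1+mc(14)=1+3=4, 1+mc(13)=1+3=4) = 4
mc(19) = min(1+mc(18)=1+4=5, 1+mc(15)=1+3=4, 1+mc(14)=1+3=4) = 4
mc(20) = min(1+mc(19)=1+4=5, 1+mc(16)=1+4=5, 1+mc(15)=1+3=4) = 4
mc(21) = min(1+mc(20)=1+4=5, 1+mc(17)=1+4=5, 1+mc(16)=1+4=5) = 5

5


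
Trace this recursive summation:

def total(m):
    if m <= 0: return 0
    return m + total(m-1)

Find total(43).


total(43)
= 43 + 42 + 41 + 40 + 39 + 38 + 37 + 36 + 35 + 34 + 33 + 32 + 31 + 30 + 29 + 28 + 27 + 26 + 25 + 24 + 23 + 22 + 21 + 20 + 19 + 18 + 17 + 16 + 15 + 14 + 13 + 12 + 11 + 10 + 9 + 8 + 7 + 6 + 5 + 4 + 3 + 2 + 1 + total(0)
= 43 + 42 + 41 + 40 + 39 + 38 + 37 + 36 + 35 + 34 + 33 + 32 + 31 + 30 + 29 + 28 + 27 + 26 + 25 + 24 + 23 + 22 + 21 + 20 + 19 + 18 + 17 + 16 + 15 + 14 + 13 + 12 + 11 + 10 + 9 + 8 + 7 + 6 + 5 + 4 + 3 + 2 + 1 + 0
= 946

946


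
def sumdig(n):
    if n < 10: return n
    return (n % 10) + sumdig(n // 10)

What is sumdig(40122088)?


sumdig(40122088) = 8 + sumdig(4012208)
sumdig(4012208) = 8 + sumdig(401220)
sumdig(401220) = 0 + sumdig(40122)
sumdig(40122) = 2 + sumdig(4012)
sumdig(4012) = 2 + sumdig(401)
sumdig(401) = 1 + sumdig(40)
sumdig(40) = 0 + sumdig(4)
sumdig(4) = 4  (base case)
Total: 8 + 8 + 0 + 2 + 2 + 1 + 0 + 4 = 25

25


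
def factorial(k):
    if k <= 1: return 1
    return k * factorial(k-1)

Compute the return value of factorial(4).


factorial(4)
= 4 * factorial(3)
= 4 * 3 * factorial(2)
= 4 * 3 * 2 * factorial(1)
= 4 * 3 * 2 * 1
= 24

24


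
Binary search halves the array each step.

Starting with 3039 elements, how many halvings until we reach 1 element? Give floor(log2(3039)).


3039 / 2 = 1519
1519 / 2 = 759
759 / 2 = 379
379 / 2 = 189
189 / 2 = 94
94 / 2 = 47
47 / 2 = 23
23 / 2 = 11
11 / 2 = 5
5 / 2 = 2
2 / 2 = 1
Reached 1 after 11 halvings

11


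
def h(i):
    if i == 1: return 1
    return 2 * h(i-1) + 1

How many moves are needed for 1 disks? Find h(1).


h(1) = 1  (base case)

1


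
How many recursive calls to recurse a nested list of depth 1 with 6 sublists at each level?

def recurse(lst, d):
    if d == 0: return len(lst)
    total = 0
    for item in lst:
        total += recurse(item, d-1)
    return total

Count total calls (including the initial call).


At depth 0 (root): 1 call
At depth 1: each of 1 parents calls recurse on 6 children = 6 calls
Total: 1 + 6 = 7

7


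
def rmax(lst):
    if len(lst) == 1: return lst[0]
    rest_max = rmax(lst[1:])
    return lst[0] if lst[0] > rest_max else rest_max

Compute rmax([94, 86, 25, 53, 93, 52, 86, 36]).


rmax([94, 86, 25, 53, 93, 52, 86, 36]): compare 94 with rmax([86, 25, 53, 93, 52, 86, 36])
rmax([86, 25, 53, 93, 52, 86, 36]): compare 86 with rmax([25, 53, 93, 52, 86, 36])
rmax([25, 53, 93, 52, 86, 36]): compare 25 with rmax([53, 93, 52, 86, 36])
rmax([53, 93, 52, 86, 36]): compare 53 with rmax([93, 52, 86, 36])
rmax([93, 52, 86, 36]): compare 93 with rmax([52, 86, 36])
rmax([52, 86, 36]): compare 52 with rmax([86, 36])
rmax([86, 36]): compare 86 with rmax([36])
rmax([36]) = 36  (base case)
Compare 86 with 36 -> 86
Compare 52 with 86 -> 86
Compare 93 with 86 -> 93
Compare 53 with 93 -> 93
Compare 25 with 93 -> 93
Compare 86 with 93 -> 93
Compare 94 with 93 -> 94

94


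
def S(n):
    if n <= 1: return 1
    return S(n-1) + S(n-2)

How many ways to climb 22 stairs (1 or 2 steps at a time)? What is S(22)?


Building up from base cases:
S(0) = 1
S(1) = 1
S(2) = S(1) + S(0) = 1 + 1 = 2
S(3) = S(2) + S(1) = 2 + 1 = 3
S(4) = S(3) + S(2) = 3 + 2 = 5
S(5) = S(4) + S(3) = 5 + 3 = 8
S(6) = S(5) + S(4) = 8 + 5 = 13
S(7) = S(6) + S(5) = 13 + 8 = 21
S(8) = S(7) + S(6) = 21 + 13 = 34
S(9) = S(8) + S(7) = 34 + 21 = 55
S(10) = S(9) + S(8) = 55 + 34 = 89
S(11) = S(10) + S(9) = 89 + 55 = 144
S(12) = S(11) + S(10) = 144 + 89 = 233
S(13) = S(12) + S(11) = 233 + 144 = 377
S(14) = S(13) + S(12) = 377 + 233 = 610
S(15) = S(14) + S(13) = 610 + 377 = 987
S(16) = S(15) + S(14) = 987 + 610 = 1597
S(17) = S(16) + S(15) = 1597 + 987 = 2584
S(18) = S(17) + S(16) = 2584 + 1597 = 4181
S(19) = S(18) + S(17) = 4181 + 2584 = 6765
S(20) = S(19) + S(18) = 6765 + 4181 = 10946
S(21) = S(20) + S(19) = 10946 + 6765 = 17711
S(22) = S(21) + S(20) = 17711 + 10946 = 28657

28657


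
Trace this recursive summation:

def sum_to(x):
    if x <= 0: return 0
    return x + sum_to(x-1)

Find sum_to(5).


sum_to(5)
= 5 + 4 + 3 + 2 + 1 + sum_to(0)
= 5 + 4 + 3 + 2 + 1 + 0
= 15

15


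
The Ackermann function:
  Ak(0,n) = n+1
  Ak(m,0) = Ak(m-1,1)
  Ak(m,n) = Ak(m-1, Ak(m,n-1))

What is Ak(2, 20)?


Ak(2, 20) = Ak(1, Ak(2, 19))
  Ak(2, 19) = Ak(1, Ak(2, 18))
    Ak(2, 18) = Ak(1, Ak(2, 17))
      Ak(2, 17) = Ak(1, Ak(2, 16))
        Ak(2, 16) = Ak(1, Ak(2, 15))
          Ak(2, 15) = Ak(1, Ak(2, 14))
          Ak(2, 14) = Ak(1, Ak(2, 13))
          Ak(2, 13) = Ak(1, Ak(2, 12))
          Ak(2, 12) = Ak(1, Ak(2, 11))
          Ak(2, 11) = Ak(1, Ak(2, 10))
          Ak(2, 10) = Ak(1, Ak(2, 9))
          Ak(2, 9) = Ak(1, Ak(2, 8))
          Ak(2, 8) = Ak(1, Ak(2, 7))
          Ak(2, 7) = Ak(1, Ak(2, 6))
          Ak(2, 6) = Ak(1, Ak(2, 5))
          Ak(2, 5) = Ak(1, Ak(2, 4))
          Ak(2, 4) = Ak(1, Ak(2, 3))
          Ak(2, 3) = Ak(1, Ak(2, 2))
          Ak(2, 2) = Ak(1, Ak(2, 1))
          Ak(2, 1) = Ak(1, Ak(2, 0))
          Ak(2, 0) = Ak(1, 1)
          Ak(1, 1) = Ak(0, Ak(1, 0))
          Ak(1, 0) = Ak(0, 1)
          Ak(0, 1) = 2
            = Ak(0, 2)
... (trace truncated)
Result: Ak(2, 20) = 43

43


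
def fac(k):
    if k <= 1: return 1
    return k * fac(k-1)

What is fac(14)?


fac(14)
= 14 * fac(13)
= 14 * 13 * fac(12)
= 14 * 13 * 12 * fac(11)
= 14 * 13 * 12 * 11 * fac(10)
= 14 * 13 * 12 * 11 * 10 * fac(9)
= 14 * 13 * 12 * 11 * 10 * 9 * fac(8)
= 14 * 13 * 12 * 11 * 10 * 9 * 8 * fac(7)
= 14 * 13 * 12 * 11 * 10 * 9 * 8 * 7 * fac(6)
= 14 * 13 * 12 * 11 * 10 * 9 * 8 * 7 * 6 * fac(5)
= 14 * 13 * 12 * 11 * 10 * 9 * 8 * 7 * 6 * 5 * fac(4)
= 14 * 13 * 12 * 11 * 10 * 9 * 8 * 7 * 6 * 5 * 4 * fac(3)
= 14 * 13 * 12 * 11 * 10 * 9 * 8 * 7 * 6 * 5 * 4 * 3 * fac(2)
= 14 * 13 * 12 * 11 * 10 * 9 * 8 * 7 * 6 * 5 * 4 * 3 * 2 * fac(1)
= 14 * 13 * 12 * 11 * 10 * 9 * 8 * 7 * 6 * 5 * 4 * 3 * 2 * 1
= 87178291200

87178291200


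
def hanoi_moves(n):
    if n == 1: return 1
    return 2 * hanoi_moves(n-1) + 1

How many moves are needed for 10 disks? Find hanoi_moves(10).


hanoi_moves(10) = 2 * hanoi_moves(9) + 1
hanoi_moves(9) = 2 * hanoi_moves(8) + 1
hanoi_moves(8) = 2 * hanoi_moves(7) + 1
hanoi_moves(7) = 2 * hanoi_moves(6) + 1
hanoi_moves(6) = 2 * hanoi_moves(5) + 1
hanoi_moves(5) = 2 * hanoi_moves(4) + 1
hanoi_moves(4) = 2 * hanoi_moves(3) + 1
hanoi_moves(3) = 2 * hanoi_moves(2) + 1
hanoi_moves(2) = 2 * hanoi_moves(1) + 1
hanoi_moves(1) = 1  (base case)
hanoi_moves(2) = 2 * 1 + 1 = 3
hanoi_moves(3) = 2 * 3 + 1 = 7
hanoi_moves(4) = 2 * 7 + 1 = 15
hanoi_moves(5) = 2 * 15 + 1 = 31
hanoi_moves(6) = 2 * 31 + 1 = 63
hanoi_moves(7) = 2 * 63 + 1 = 127
hanoi_moves(8) = 2 * 127 + 1 = 255
hanoi_moves(9) = 2 * 255 + 1 = 511
hanoi_moves(10) = 2 * 511 + 1 = 1023

1023


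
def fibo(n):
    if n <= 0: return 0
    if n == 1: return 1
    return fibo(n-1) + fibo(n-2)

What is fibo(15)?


Computing fibo(15) bottom-up:
fibo(0) = 0
fibo(1) = 1
fibo(2) = fibo(1) + fibo(0) = 1 + 0 = 1
fibo(3) = fibo(2) + fibo(1) = 1 + 1 = 2
fibo(4) = fibo(3) + fibo(2) = 2 + 1 = 3
fibo(5) = fibo(4) + fibo(3) = 3 + 2 = 5
fibo(6) = fibo(5) + fibo(4) = 5 + 3 = 8
fibo(7) = fibo(6) + fibo(5) = 8 + 5 = 13
fibo(8) = fibo(7) + fibo(6) = 13 + 8 = 21
fibo(9) = fibo(8) + fibo(7) = 21 + 13 = 34
fibo(10) = fibo(9) + fibo(8) = 34 + 21 = 55
fibo(11) = fibo(10) + fibo(9) = 55 + 34 = 89
fibo(12) = fibo(11) + fibo(10) = 89 + 55 = 144
fibo(13) = fibo(12) + fibo(11) = 144 + 89 = 233
fibo(14) = fibo(13) + fibo(12) = 233 + 144 = 377
fibo(15) = fibo(14) + fibo(13) = 377 + 233 = 610

610


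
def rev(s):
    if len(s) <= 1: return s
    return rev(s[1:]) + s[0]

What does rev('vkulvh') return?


rev('vkulvh') = rev('kulvh') + 'v'
rev('kulvh') = rev('ulvh') + 'k'
rev('ulvh') = rev('lvh') + 'u'
rev('lvh') = rev('vh') + 'l'
rev('vh') = rev('h') + 'v'
rev('h') = 'h'  (base case)
Concatenating: 'h' + 'v' + 'l' + 'u' + 'k' + 'v' = 'hvlukv'

hvlukv


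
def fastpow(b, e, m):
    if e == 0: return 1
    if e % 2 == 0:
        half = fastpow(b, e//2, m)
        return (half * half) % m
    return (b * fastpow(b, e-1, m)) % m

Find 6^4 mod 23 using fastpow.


fastpow(6, 4, 23): e is even, compute fastpow(6, 2, 23)
  fastpow(6, 2, 23): e is even, compute fastpow(6, 1, 23)
    fastpow(6, 1, 23): e is odd, compute fastpow(6, 0, 23)
      fastpow(6, 0, 23) = 1
    (6 * 1) % 23 = 6
  half=6, (6*6) % 23 = 13
half=13, (13*13) % 23 = 8

8


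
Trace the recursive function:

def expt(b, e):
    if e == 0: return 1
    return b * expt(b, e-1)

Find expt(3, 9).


expt(3, 9)
= 3 * expt(3, 8)
= 3 * 3 * expt(3, 7)
= 3 * 3 * 3 * expt(3, 6)
= 3 * 3 * 3 * 3 * expt(3, 5)
= 3 * 3 * 3 * 3 * 3 * expt(3, 4)
= 3 * 3 * 3 * 3 * 3 * 3 * expt(3, 3)
= 3 * 3 * 3 * 3 * 3 * 3 * 3 * expt(3, 2)
= 3 * 3 * 3 * 3 * 3 * 3 * 3 * 3 * expt(3, 1)
= 3 * 3 * 3 * 3 * 3 * 3 * 3 * 3 * 3 * expt(3, 0)
= 3 * 3 * 3 * 3 * 3 * 3 * 3 * 3 * 3 * 1
= 19683

19683


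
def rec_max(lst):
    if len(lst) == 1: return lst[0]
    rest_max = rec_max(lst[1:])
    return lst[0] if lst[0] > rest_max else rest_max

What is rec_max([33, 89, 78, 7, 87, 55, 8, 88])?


rec_max([33, 89, 78, 7, 87, 55, 8, 88]): compare 33 with rec_max([89, 78, 7, 87, 55, 8, 88])
rec_max([89, 78, 7, 87, 55, 8, 88]): compare 89 with rec_max([78, 7, 87, 55, 8, 88])
rec_max([78, 7, 87, 55, 8, 88]): compare 78 with rec_max([7, 87, 55, 8, 88])
rec_max([7, 87, 55, 8, 88]): compare 7 with rec_max([87, 55, 8, 88])
rec_max([87, 55, 8, 88]): compare 87 with rec_max([55, 8, 88])
rec_max([55, 8, 88]): compare 55 with rec_max([8, 88])
rec_max([8, 88]): compare 8 with rec_max([88])
rec_max([88]) = 88  (base case)
Compare 8 with 88 -> 88
Compare 55 with 88 -> 88
Compare 87 with 88 -> 88
Compare 7 with 88 -> 88
Compare 78 with 88 -> 88
Compare 89 with 88 -> 89
Compare 33 with 89 -> 89

89


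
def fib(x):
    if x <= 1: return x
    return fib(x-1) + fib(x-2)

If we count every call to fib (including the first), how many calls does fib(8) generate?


Let C(n) = total calls for fib(n)
C(0) = 1, C(1) = 1
C(2) = 1 + C(1) + C(0) = 1 + 1 + 1 = 3
C(3) = 1 + C(2) + C(1) = 1 + 3 + 1 = 5
C(4) = 1 + C(3) + C(2) = 1 + 5 + 3 = 9
C(5) = 1 + C(4) + C(3) = 1 + 9 + 5 = 15
C(6) = 1 + C(5) + C(4) = 1 + 15 + 9 = 25
C(7) = 1 + C(6) + C(5) = 1 + 25 + 15 = 41
C(8) = 1 + C(7) + C(6) = 1 + 41 + 25 = 67

67


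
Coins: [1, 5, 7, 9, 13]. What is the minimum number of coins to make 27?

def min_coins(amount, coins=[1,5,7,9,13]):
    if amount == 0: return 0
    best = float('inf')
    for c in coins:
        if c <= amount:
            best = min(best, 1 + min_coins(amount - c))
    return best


Building up with DP:
min_coins(0) = 0
min_coins(1) = min(1+min_coins(0)=1+0=1) = 1
min_coins(2) = min(1+min_coins(1)=1+1=2) = 2
min_coins(3) = min(1+min_coins(2)=1+2=3) = 3
min_coins(4) = min(1+min_coins(3)=1+3=4) = 4
min_coins(5) = min(1+min_coins(4)=1+4=5, 1+min_coins(0)=1+0=1) = 1
min_coins(6) = min(1+min_coins(5)=1+1=2, 1+min_coins(1)=1+1=2) = 2
min_coins(7) = min(1+min_coins(6)=1+2=3, 1+min_coins(2)=1+2=3, 1+min_coins(0)=1+0=1) = 1
min_coins(8) = min(1+min_coins(7)=1+1=2, 1+min_coins(3)=1+3=4, 1+min_coins(1)=1+1=2) = 2
min_coins(9) = min(1+min_coins(8)=1+2=3, 1+min_coins(4)=1+4=5, 1+min_coins(2)=1+2=3, 1+min_coins(0)=1+0=1) = 1
min_coins(10) = min(1+min_coins(9)=1+1=2, 1+min_coins(5)=1+1=2, 1+min_coins(3)=1+3=4, 1+min_coins(1)=1+1=2) = 2
min_coins(11) = min(1+min_coins(10)=1+2=3, 1+min_coins(6)=1+2=3, 1+min_coins(4)=1+4=5, 1+min_coins(2)=1+2=3) = 3
min_coins(12) = min(1+min_coins(11)=1+3=4, 1+min_coins(7)=1+1=2, 1+min_coins(5)=1+1=2, 1+min_coins(3)=1+3=4) = 2
min_coins(13) = min(1+min_coins(12)=1+2=3, 1+min_coins(8)=1+2=3, 1+min_coins(6)=1+2=3, 1+min_coins(4)=1+4=5, 1+min_coins(0)=1+0=1) = 1
min_coins(14) = min(1+min_coins(13)=1+1=2, 1+min_coins(9)=1+1=2, 1+min_coins(7)=1+1=2, 1+min_coins(5)=1+1=2, 1+min_coins(1)=1+1=2) = 2
min_coins(15) = min(1+min_coins(14)=1+2=3, 1+min_coins(10)=1+2=3, 1+min_coins(8)=1+2=3, 1+min_coins(6)=1+2=3, 1+min_coins(2)=1+2=3) = 3
min_coins(16) = min(1+min_coins(15)=1+3=4, 1+min_coins(11)=1+3=4, 1+min_coins(9)=1+1=2, 1+min_coins(7)=1+1=2, 1+min_coins(3)=1+3=4) = 2
min_coins(17) = min(1+min_coins(16)=1+2=3, 1+min_coins(12)=1+2=3, 1+min_coins(10)=1+2=3, 1+min_coins(8)=1+2=3, 1+min_coins(4)=1+4=5) = 3
min_coins(18) = min(1+min_coins(17)=1+3=4, 1+min_coins(13)=1+1=2, 1+min_coins(11)=1+3=4, 1+min_coins(9)=1+1=2, 1+min_coins(5)=1+1=2) = 2
min_coins(19) = min(1+min_coins(18)=1+2=3, 1+min_coins(14)=1+2=3, 1+min_coins(12)=1+2=3, 1+min_coins(10)=1+2=3, 1+min_coins(6)=1+2=3) = 3
min_coins(20) = min(1+min_coins(19)=1+3=4, 1+min_coins(15)=1+3=4, 1+min_coins(13)=1+1=2, 1+min_coins(11)=1+3=4, 1+min_coins(7)=1+1=2) = 2
min_coins(21) = min(1+min_coins(20)=1+2=3, 1+min_coins(16)=1+2=3, 1+min_coins(14)=1+2=3, 1+min_coins(12)=1+2=3, 1+min_coins(8)=1+2=3) = 3
min_coins(22) = min(1+min_coins(21)=1+3=4, 1+min_coins(17)=1+3=4, 1+min_coins(15)=1+3=4, 1+min_coins(13)=1+1=2, 1+min_coins(9)=1+1=2) = 2
min_coins(23) = min(1+min_coins(22)=1+2=3, 1+min_coins(18)=1+2=3, 1+min_coins(16)=1+2=3, 1+min_coins(14)=1+2=3, 1+min_coins(10)=1+2=3) = 3
min_coins(24) = min(1+min_coins(23)=1+3=4, 1+min_coins(19)=1+3=4, 1+min_coins(17)=1+3=4, 1+min_coins(15)=1+3=4, 1+min_coins(11)=1+3=4) = 4
min_coins(25) = min(1+min_coins(24)=1+4=5, 1+min_coins(20)=1+2=3, 1+min_coins(18)=1+2=3, 1+min_coins(16)=1+2=3, 1+min_coins(12)=1+2=3) = 3
min_coins(26) = min(1+min_coins(25)=1+3=4, 1+min_coins(21)=1+3=4, 1+min_coins(19)=1+3=4, 1+min_coins(17)=1+3=4, 1+min_coins(13)=1+1=2) = 2
min_coins(27) = min(1+min_coins(26)=1+2=3, 1+min_coins(22)=1+2=3, 1+min_coins(20)=1+2=3, 1+min_coins(18)=1+2=3, 1+min_coins(14)=1+2=3) = 3

3


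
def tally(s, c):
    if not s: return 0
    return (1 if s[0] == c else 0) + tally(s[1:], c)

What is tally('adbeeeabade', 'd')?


s[0]='a' != 'd' -> 0
s[0]='d' == 'd' -> 1
s[0]='b' != 'd' -> 0
s[0]='e' != 'd' -> 0
s[0]='e' != 'd' -> 0
s[0]='e' != 'd' -> 0
s[0]='a' != 'd' -> 0
s[0]='b' != 'd' -> 0
s[0]='a' != 'd' -> 0
s[0]='d' == 'd' -> 1
s[0]='e' != 'd' -> 0
Sum: 0 + 1 + 0 + 0 + 0 + 0 + 0 + 0 + 0 + 1 + 0 = 2

2


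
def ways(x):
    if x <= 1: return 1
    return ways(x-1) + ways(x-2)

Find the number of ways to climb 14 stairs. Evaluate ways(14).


Building up from base cases:
ways(0) = 1
ways(1) = 1
ways(2) = ways(1) + ways(0) = 1 + 1 = 2
ways(3) = ways(2) + ways(1) = 2 + 1 = 3
ways(4) = ways(3) + ways(2) = 3 + 2 = 5
ways(5) = ways(4) + ways(3) = 5 + 3 = 8
ways(6) = ways(5) + ways(4) = 8 + 5 = 13
ways(7) = ways(6) + ways(5) = 13 + 8 = 21
ways(8) = ways(7) + ways(6) = 21 + 13 = 34
ways(9) = ways(8) + ways(7) = 34 + 21 = 55
ways(10) = ways(9) + ways(8) = 55 + 34 = 89
ways(11) = ways(10) + ways(9) = 89 + 55 = 144
ways(12) = ways(11) + ways(10) = 144 + 89 = 233
ways(13) = ways(12) + ways(11) = 233 + 144 = 377
ways(14) = ways(13) + ways(12) = 377 + 233 = 610

610


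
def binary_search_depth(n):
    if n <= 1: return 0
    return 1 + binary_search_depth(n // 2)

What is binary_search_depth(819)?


819 / 2 = 409
409 / 2 = 204
204 / 2 = 102
102 / 2 = 51
51 / 2 = 25
25 / 2 = 12
12 / 2 = 6
6 / 2 = 3
3 / 2 = 1
Reached 1 after 9 halvings

9


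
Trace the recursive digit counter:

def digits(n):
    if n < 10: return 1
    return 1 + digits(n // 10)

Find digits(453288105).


digits(453288105) = 1 + digits(45328810)
digits(45328810) = 1 + digits(4532881)
digits(4532881) = 1 + digits(453288)
digits(453288) = 1 + digits(45328)
digits(45328) = 1 + digits(4532)
digits(4532) = 1 + digits(453)
digits(453) = 1 + digits(45)
digits(45) = 1 + digits(4)
digits(4) = 1  (base case: 4 < 10)
Unwinding: 1 + 1 + 1 + 1 + 1 + 1 + 1 + 1 + 1 = 9

9


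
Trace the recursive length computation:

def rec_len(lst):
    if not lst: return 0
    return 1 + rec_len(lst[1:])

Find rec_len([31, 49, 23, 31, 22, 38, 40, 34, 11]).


rec_len([31, 49, 23, 31, 22, 38, 40, 34, 11]) = 1 + rec_len([49, 23, 31, 22, 38, 40, 34, 11])
rec_len([49, 23, 31, 22, 38, 40, 34, 11]) = 1 + rec_len([23, 31, 22, 38, 40, 34, 11])
rec_len([23, 31, 22, 38, 40, 34, 11]) = 1 + rec_len([31, 22, 38, 40, 34, 11])
rec_len([31, 22, 38, 40, 34, 11]) = 1 + rec_len([22, 38, 40, 34, 11])
rec_len([22, 38, 40, 34, 11]) = 1 + rec_len([38, 40, 34, 11])
rec_len([38, 40, 34, 11]) = 1 + rec_len([40, 34, 11])
rec_len([40, 34, 11]) = 1 + rec_len([34, 11])
rec_len([34, 11]) = 1 + rec_len([11])
rec_len([11]) = 1 + rec_len([])
rec_len([]) = 0  (base case)
Unwinding: 1 + 1 + 1 + 1 + 1 + 1 + 1 + 1 + 1 + 0 = 9

9


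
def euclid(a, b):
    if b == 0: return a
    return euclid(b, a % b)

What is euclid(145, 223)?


euclid(145, 223) = euclid(223, 145)
euclid(223, 145) = euclid(145, 78)
euclid(145, 78) = euclid(78, 67)
euclid(78, 67) = euclid(67, 11)
euclid(67, 11) = euclid(11, 1)
euclid(11, 1) = euclid(1, 0)
euclid(1, 0) = 1  (base case)

1


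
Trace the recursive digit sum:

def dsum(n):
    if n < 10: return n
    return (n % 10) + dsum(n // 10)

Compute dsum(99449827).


dsum(99449827) = 7 + dsum(9944982)
dsum(9944982) = 2 + dsum(994498)
dsum(994498) = 8 + dsum(99449)
dsum(99449) = 9 + dsum(9944)
dsum(9944) = 4 + dsum(994)
dsum(994) = 4 + dsum(99)
dsum(99) = 9 + dsum(9)
dsum(9) = 9  (base case)
Total: 7 + 2 + 8 + 9 + 4 + 4 + 9 + 9 = 52

52


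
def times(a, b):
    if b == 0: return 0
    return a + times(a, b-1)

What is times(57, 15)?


times(57, 15) = 57 + times(57, 14)
times(57, 14) = 57 + times(57, 13)
times(57, 13) = 57 + times(57, 12)
times(57, 12) = 57 + times(57, 11)
times(57, 11) = 57 + times(57, 10)
times(57, 10) = 57 + times(57, 9)
times(57, 9) = 57 + times(57, 8)
times(57, 8) = 57 + times(57, 7)
times(57, 7) = 57 + times(57, 6)
times(57, 6) = 57 + times(57, 5)
times(57, 5) = 57 + times(57, 4)
times(57, 4) = 57 + times(57, 3)
times(57, 3) = 57 + times(57, 2)
times(57, 2) = 57 + times(57, 1)
times(57, 1) = 57 + times(57, 0)
times(57, 0) = 0  (base case)
Total: 57 + 57 + 57 + 57 + 57 + 57 + 57 + 57 + 57 + 57 + 57 + 57 + 57 + 57 + 57 + 0 = 855

855


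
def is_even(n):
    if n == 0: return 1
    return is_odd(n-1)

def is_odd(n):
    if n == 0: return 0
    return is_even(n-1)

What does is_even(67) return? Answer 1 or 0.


is_even(67) = is_odd(66)
is_odd(66) = is_even(65)
is_even(65) = is_odd(64)
is_odd(64) = is_even(63)
is_even(63) = is_odd(62)
is_odd(62) = is_even(61)
is_even(61) = is_odd(60)
is_odd(60) = is_even(59)
is_even(59) = is_odd(58)
is_odd(58) = is_even(57)
is_even(57) = is_odd(56)
is_odd(56) = is_even(55)
is_even(55) = is_odd(54)
is_odd(54) = is_even(53)
is_even(53) = is_odd(52)
is_odd(52) = is_even(51)
is_even(51) = is_odd(50)
is_odd(50) = is_even(49)
is_even(49) = is_odd(48)
is_odd(48) = is_even(47)
is_even(47) = is_odd(46)
is_odd(46) = is_even(45)
is_even(45) = is_odd(44)
is_odd(44) = is_even(43)
is_even(43) = is_odd(42)
is_odd(42) = is_even(41)
is_even(41) = is_odd(40)
is_odd(40) = is_even(39)
is_even(39) = is_odd(38)
is_odd(38) = is_even(37)
is_even(37) = is_odd(36)
is_odd(36) = is_even(35)
is_even(35) = is_odd(34)
is_odd(34) = is_even(33)
is_even(33) = is_odd(32)
is_odd(32) = is_even(31)
is_even(31) = is_odd(30)
is_odd(30) = is_even(29)
is_even(29) = is_odd(28)
is_odd(28) = is_even(27)
is_even(27) = is_odd(26)
is_odd(26) = is_even(25)
is_even(25) = is_odd(24)
is_odd(24) = is_even(23)
is_even(23) = is_odd(22)
is_odd(22) = is_even(21)
is_even(21) = is_odd(20)
is_odd(20) = is_even(19)
is_even(19) = is_odd(18)
is_odd(18) = is_even(17)
is_even(17) = is_odd(16)
is_odd(16) = is_even(15)
is_even(15) = is_odd(14)
is_odd(14) = is_even(13)
is_even(13) = is_odd(12)
is_odd(12) = is_even(11)
is_even(11) = is_odd(10)
is_odd(10) = is_even(9)
is_even(9) = is_odd(8)
is_odd(8) = is_even(7)
is_even(7) = is_odd(6)
is_odd(6) = is_even(5)
is_even(5) = is_odd(4)
is_odd(4) = is_even(3)
is_even(3) = is_odd(2)
is_odd(2) = is_even(1)
is_even(1) = is_odd(0)
is_odd(0) = 0  (base case)
Result: 0

0


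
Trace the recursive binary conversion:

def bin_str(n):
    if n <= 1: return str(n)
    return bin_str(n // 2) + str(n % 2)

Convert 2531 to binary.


bin_str(2531) = bin_str(1265) + '1'
bin_str(1265) = bin_str(632) + '1'
bin_str(632) = bin_str(316) + '0'
bin_str(316) = bin_str(158) + '0'
bin_str(158) = bin_str(79) + '0'
bin_str(79) = bin_str(39) + '1'
bin_str(39) = bin_str(19) + '1'
bin_str(19) = bin_str(9) + '1'
bin_str(9) = bin_str(4) + '1'
bin_str(4) = bin_str(2) + '0'
bin_str(2) = bin_str(1) + '0'
bin_str(1) = '1'  (base case)
Concatenating: '1' + '0' + '0' + '1' + '1' + '1' + '1' + '0' + '0' + '0' + '1' + '1' = '100111100011'

100111100011


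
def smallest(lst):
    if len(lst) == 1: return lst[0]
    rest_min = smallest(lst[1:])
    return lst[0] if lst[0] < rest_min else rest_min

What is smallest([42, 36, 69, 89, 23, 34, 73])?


smallest([42, 36, 69, 89, 23, 34, 73]): compare 42 with smallest([36, 69, 89, 23, 34, 73])
smallest([36, 69, 89, 23, 34, 73]): compare 36 with smallest([69, 89, 23, 34, 73])
smallest([69, 89, 23, 34, 73]): compare 69 with smallest([89, 23, 34, 73])
smallest([89, 23, 34, 73]): compare 89 with smallest([23, 34, 73])
smallest([23, 34, 73]): compare 23 with smallest([34, 73])
smallest([34, 73]): compare 34 with smallest([73])
smallest([73]) = 73  (base case)
Compare 34 with 73 -> 34
Compare 23 with 34 -> 23
Compare 89 with 23 -> 23
Compare 69 with 23 -> 23
Compare 36 with 23 -> 23
Compare 42 with 23 -> 23

23


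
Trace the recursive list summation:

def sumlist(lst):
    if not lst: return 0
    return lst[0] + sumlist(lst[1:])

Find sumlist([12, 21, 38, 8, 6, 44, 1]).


sumlist([12, 21, 38, 8, 6, 44, 1]) = 12 + sumlist([21, 38, 8, 6, 44, 1])
sumlist([21, 38, 8, 6, 44, 1]) = 21 + sumlist([38, 8, 6, 44, 1])
sumlist([38, 8, 6, 44, 1]) = 38 + sumlist([8, 6, 44, 1])
sumlist([8, 6, 44, 1]) = 8 + sumlist([6, 44, 1])
sumlist([6, 44, 1]) = 6 + sumlist([44, 1])
sumlist([44, 1]) = 44 + sumlist([1])
sumlist([1]) = 1 + sumlist([])
sumlist([]) = 0  (base case)
Total: 12 + 21 + 38 + 8 + 6 + 44 + 1 + 0 = 130

130


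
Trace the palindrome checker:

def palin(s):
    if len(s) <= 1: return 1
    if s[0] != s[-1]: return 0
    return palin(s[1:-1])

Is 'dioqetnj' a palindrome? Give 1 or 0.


palin('dioqetnj'): s[0]='d' != s[-1]='j' -> return 0
Result: 0 (not a palindrome)

0


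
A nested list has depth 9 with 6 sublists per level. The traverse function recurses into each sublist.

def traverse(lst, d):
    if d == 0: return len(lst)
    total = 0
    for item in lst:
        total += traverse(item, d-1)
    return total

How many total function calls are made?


At depth 0 (root): 1 call
At depth 1: each of 1 parents calls traverse on 6 children = 6 calls
At depth 2: each of 6 parents calls traverse on 6 children = 36 calls
At depth 3: each of 36 parents calls traverse on 6 children = 216 calls
At depth 4: each of 216 parents calls traverse on 6 children = 1296 calls
At depth 5: each of 1296 parents calls traverse on 6 children = 7776 calls
At depth 6: each of 7776 parents calls traverse on 6 children = 46656 calls
At depth 7: each of 46656 parents calls traverse on 6 children = 279936 calls
At depth 8: each of 279936 parents calls traverse on 6 children = 1679616 calls
At depth 9: each of 1679616 parents calls traverse on 6 children = 10077696 calls
Total: 1 + 6 + 36 + 216 + 1296 + 7776 + 46656 + 279936 + 1679616 + 10077696 = 12093235

12093235


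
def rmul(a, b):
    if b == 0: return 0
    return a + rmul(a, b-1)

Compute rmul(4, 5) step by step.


rmul(4, 5) = 4 + rmul(4, 4)
rmul(4, 4) = 4 + rmul(4, 3)
rmul(4, 3) = 4 + rmul(4, 2)
rmul(4, 2) = 4 + rmul(4, 1)
rmul(4, 1) = 4 + rmul(4, 0)
rmul(4, 0) = 0  (base case)
Total: 4 + 4 + 4 + 4 + 4 + 0 = 20

20


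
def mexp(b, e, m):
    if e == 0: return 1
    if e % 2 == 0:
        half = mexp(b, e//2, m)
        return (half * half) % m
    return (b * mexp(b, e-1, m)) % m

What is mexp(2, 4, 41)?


mexp(2, 4, 41): e is even, compute mexp(2, 2, 41)
  mexp(2, 2, 41): e is even, compute mexp(2, 1, 41)
    mexp(2, 1, 41): e is odd, compute mexp(2, 0, 41)
      mexp(2, 0, 41) = 1
    (2 * 1) % 41 = 2
  half=2, (2*2) % 41 = 4
half=4, (4*4) % 41 = 16

16


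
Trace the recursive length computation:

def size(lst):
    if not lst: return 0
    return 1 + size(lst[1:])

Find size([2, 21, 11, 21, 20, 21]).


size([2, 21, 11, 21, 20, 21]) = 1 + size([21, 11, 21, 20, 21])
size([21, 11, 21, 20, 21]) = 1 + size([11, 21, 20, 21])
size([11, 21, 20, 21]) = 1 + size([21, 20, 21])
size([21, 20, 21]) = 1 + size([20, 21])
size([20, 21]) = 1 + size([21])
size([21]) = 1 + size([])
size([]) = 0  (base case)
Unwinding: 1 + 1 + 1 + 1 + 1 + 1 + 0 = 6

6


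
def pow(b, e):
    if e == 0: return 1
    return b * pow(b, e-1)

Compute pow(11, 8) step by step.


pow(11, 8)
= 11 * pow(11, 7)
= 11 * 11 * pow(11, 6)
= 11 * 11 * 11 * pow(11, 5)
= 11 * 11 * 11 * 11 * pow(11, 4)
= 11 * 11 * 11 * 11 * 11 * pow(11, 3)
= 11 * 11 * 11 * 11 * 11 * 11 * pow(11, 2)
= 11 * 11 * 11 * 11 * 11 * 11 * 11 * pow(11, 1)
= 11 * 11 * 11 * 11 * 11 * 11 * 11 * 11 * pow(11, 0)
= 11 * 11 * 11 * 11 * 11 * 11 * 11 * 11 * 1
= 214358881

214358881


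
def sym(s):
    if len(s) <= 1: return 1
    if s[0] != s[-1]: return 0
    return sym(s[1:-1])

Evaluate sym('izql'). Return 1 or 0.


sym('izql'): s[0]='i' != s[-1]='l' -> return 0
Result: 0 (not a palindrome)

0


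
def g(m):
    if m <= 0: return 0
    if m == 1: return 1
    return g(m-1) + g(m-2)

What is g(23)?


Computing g(23) bottom-up:
g(0) = 0
g(1) = 1
g(2) = g(1) + g(0) = 1 + 0 = 1
g(3) = g(2) + g(1) = 1 + 1 = 2
g(4) = g(3) + g(2) = 2 + 1 = 3
g(5) = g(4) + g(3) = 3 + 2 = 5
g(6) = g(5) + g(4) = 5 + 3 = 8
g(7) = g(6) + g(5) = 8 + 5 = 13
g(8) = g(7) + g(6) = 13 + 8 = 21
g(9) = g(8) + g(7) = 21 + 13 = 34
g(10) = g(9) + g(8) = 34 + 21 = 55
g(11) = g(10) + g(9) = 55 + 34 = 89
g(12) = g(11) + g(10) = 89 + 55 = 144
g(13) = g(12) + g(11) = 144 + 89 = 233
g(14) = g(13) + g(12) = 233 + 144 = 377
g(15) = g(14) + g(13) = 377 + 233 = 610
g(16) = g(15) + g(14) = 610 + 377 = 987
g(17) = g(16) + g(15) = 987 + 610 = 1597
g(18) = g(17) + g(16) = 1597 + 987 = 2584
g(19) = g(18) + g(17) = 2584 + 1597 = 4181
g(20) = g(19) + g(18) = 4181 + 2584 = 6765
g(21) = g(20) + g(19) = 6765 + 4181 = 10946
g(22) = g(21) + g(20) = 10946 + 6765 = 17711
g(23) = g(22) + g(21) = 17711 + 10946 = 28657

28657


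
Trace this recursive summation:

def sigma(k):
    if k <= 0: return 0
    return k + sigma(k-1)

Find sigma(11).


sigma(11)
= 11 + 10 + 9 + 8 + 7 + 6 + 5 + 4 + 3 + 2 + 1 + sigma(0)
= 11 + 10 + 9 + 8 + 7 + 6 + 5 + 4 + 3 + 2 + 1 + 0
= 66

66


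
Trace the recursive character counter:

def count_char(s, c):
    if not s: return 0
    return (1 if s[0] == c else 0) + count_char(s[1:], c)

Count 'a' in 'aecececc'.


s[0]='a' == 'a' -> 1
s[0]='e' != 'a' -> 0
s[0]='c' != 'a' -> 0
s[0]='e' != 'a' -> 0
s[0]='c' != 'a' -> 0
s[0]='e' != 'a' -> 0
s[0]='c' != 'a' -> 0
s[0]='c' != 'a' -> 0
Sum: 1 + 0 + 0 + 0 + 0 + 0 + 0 + 0 = 1

1


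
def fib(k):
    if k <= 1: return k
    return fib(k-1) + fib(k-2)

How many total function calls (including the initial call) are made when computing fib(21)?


Let C(n) = total calls for fib(n)
C(0) = 1, C(1) = 1
C(2) = 1 + C(1) + C(0) = 1 + 1 + 1 = 3
C(3) = 1 + C(2) + C(1) = 1 + 3 + 1 = 5
C(4) = 1 + C(3) + C(2) = 1 + 5 + 3 = 9
C(5) = 1 + C(4) + C(3) = 1 + 9 + 5 = 15
C(6) = 1 + C(5) + C(4) = 1 + 15 + 9 = 25
C(7) = 1 + C(6) + C(5) = 1 + 25 + 15 = 41
C(8) = 1 + C(7) + C(6) = 1 + 41 + 25 = 67
C(9) = 1 + C(8) + C(7) = 1 + 67 + 41 = 109
C(10) = 1 + C(9) + C(8) = 1 + 109 + 67 = 177
C(11) = 1 + C(10) + C(9) = 1 + 177 + 109 = 287
C(12) = 1 + C(11) + C(10) = 1 + 287 + 177 = 465
C(13) = 1 + C(12) + C(11) = 1 + 465 + 287 = 753
C(14) = 1 + C(13) + C(12) = 1 + 753 + 465 = 1219
C(15) = 1 + C(14) + C(13) = 1 + 1219 + 753 = 1973
C(16) = 1 + C(15) + C(14) = 1 + 1973 + 1219 = 3193
C(17) = 1 + C(16) + C(15) = 1 + 3193 + 1973 = 5167
C(18) = 1 + C(17) + C(16) = 1 + 5167 + 3193 = 8361
C(19) = 1 + C(18) + C(17) = 1 + 8361 + 5167 = 13529
C(20) = 1 + C(19) + C(18) = 1 + 13529 + 8361 = 21891
C(21) = 1 + C(20) + C(19) = 1 + 21891 + 13529 = 35421

35421


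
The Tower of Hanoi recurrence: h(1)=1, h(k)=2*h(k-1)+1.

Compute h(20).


h(20) = 2 * h(19) + 1
h(19) = 2 * h(18) + 1
h(18) = 2 * h(17) + 1
h(17) = 2 * h(16) + 1
h(16) = 2 * h(15) + 1
h(15) = 2 * h(14) + 1
h(14) = 2 * h(13) + 1
h(13) = 2 * h(12) + 1
h(12) = 2 * h(11) + 1
h(11) = 2 * h(10) + 1
h(10) = 2 * h(9) + 1
h(9) = 2 * h(8) + 1
h(8) = 2 * h(7) + 1
h(7) = 2 * h(6) + 1
h(6) = 2 * h(5) + 1
h(5) = 2 * h(4) + 1
h(4) = 2 * h(3) + 1
h(3) = 2 * h(2) + 1
h(2) = 2 * h(1) + 1
h(1) = 1  (base case)
h(2) = 2 * 1 + 1 = 3
h(3) = 2 * 3 + 1 = 7
h(4) = 2 * 7 + 1 = 15
h(5) = 2 * 15 + 1 = 31
h(6) = 2 * 31 + 1 = 63
h(7) = 2 * 63 + 1 = 127
h(8) = 2 * 127 + 1 = 255
h(9) = 2 * 255 + 1 = 511
h(10) = 2 * 511 + 1 = 1023
h(11) = 2 * 1023 + 1 = 2047
h(12) = 2 * 2047 + 1 = 4095
h(13) = 2 * 4095 + 1 = 8191
h(14) = 2 * 8191 + 1 = 16383
h(15) = 2 * 16383 + 1 = 32767
h(16) = 2 * 32767 + 1 = 65535
h(17) = 2 * 65535 + 1 = 131071
h(18) = 2 * 131071 + 1 = 262143
h(19) = 2 * 262143 + 1 = 524287
h(20) = 2 * 524287 + 1 = 1048575

1048575


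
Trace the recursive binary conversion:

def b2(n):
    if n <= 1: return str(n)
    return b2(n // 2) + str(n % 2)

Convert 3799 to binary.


b2(3799) = b2(1899) + '1'
b2(1899) = b2(949) + '1'
b2(949) = b2(474) + '1'
b2(474) = b2(237) + '0'
b2(237) = b2(118) + '1'
b2(118) = b2(59) + '0'
b2(59) = b2(29) + '1'
b2(29) = b2(14) + '1'
b2(14) = b2(7) + '0'
b2(7) = b2(3) + '1'
b2(3) = b2(1) + '1'
b2(1) = '1'  (base case)
Concatenating: '1' + '1' + '1' + '0' + '1' + '1' + '0' + '1' + '0' + '1' + '1' + '1' = '111011010111'

111011010111


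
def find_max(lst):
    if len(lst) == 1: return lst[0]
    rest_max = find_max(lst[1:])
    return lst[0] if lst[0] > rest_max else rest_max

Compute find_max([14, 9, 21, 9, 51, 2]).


find_max([14, 9, 21, 9, 51, 2]): compare 14 with find_max([9, 21, 9, 51, 2])
find_max([9, 21, 9, 51, 2]): compare 9 with find_max([21, 9, 51, 2])
find_max([21, 9, 51, 2]): compare 21 with find_max([9, 51, 2])
find_max([9, 51, 2]): compare 9 with find_max([51, 2])
find_max([51, 2]): compare 51 with find_max([2])
find_max([2]) = 2  (base case)
Compare 51 with 2 -> 51
Compare 9 with 51 -> 51
Compare 21 with 51 -> 51
Compare 9 with 51 -> 51
Compare 14 with 51 -> 51

51


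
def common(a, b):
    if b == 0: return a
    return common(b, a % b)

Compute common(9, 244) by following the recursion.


common(9, 244) = common(244, 9)
common(244, 9) = common(9, 1)
common(9, 1) = common(1, 0)
common(1, 0) = 1  (base case)

1


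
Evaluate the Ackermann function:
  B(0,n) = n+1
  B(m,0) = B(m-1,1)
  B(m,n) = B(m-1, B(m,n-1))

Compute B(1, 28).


B(1, 28) = B(0, B(1, 27))
  B(1, 27) = B(0, B(1, 26))
    B(1, 26) = B(0, B(1, 25))
      B(1, 25) = B(0, B(1, 24))
        B(1, 24) = B(0, B(1, 23))
          B(1, 23) = B(0, B(1, 22))
          B(1, 22) = B(0, B(1, 21))
          B(1, 21) = B(0, B(1, 20))
          B(1, 20) = B(0, B(1, 19))
          B(1, 19) = B(0, B(1, 18))
          B(1, 18) = B(0, B(1, 17))
          B(1, 17) = B(0, B(1, 16))
          B(1, 16) = B(0, B(1, 15))
          B(1, 15) = B(0, B(1, 14))
          B(1, 14) = B(0, B(1, 13))
          B(1, 13) = B(0, B(1, 12))
          B(1, 12) = B(0, B(1, 11))
          B(1, 11) = B(0, B(1, 10))
          B(1, 10) = B(0, B(1, 9))
          B(1, 9) = B(0, B(1, 8))
          B(1, 8) = B(0, B(1, 7))
          B(1, 7) = B(0, B(1, 6))
          B(1, 6) = B(0, B(1, 5))
          B(1, 5) = B(0, B(1, 4))
          B(1, 4) = B(0, B(1, 3))
... (trace truncated)
Result: B(1, 28) = 30

30


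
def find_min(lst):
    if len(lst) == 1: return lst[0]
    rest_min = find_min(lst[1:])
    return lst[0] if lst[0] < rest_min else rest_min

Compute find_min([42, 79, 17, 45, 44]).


find_min([42, 79, 17, 45, 44]): compare 42 with find_min([79, 17, 45, 44])
find_min([79, 17, 45, 44]): compare 79 with find_min([17, 45, 44])
find_min([17, 45, 44]): compare 17 with find_min([45, 44])
find_min([45, 44]): compare 45 with find_min([44])
find_min([44]) = 44  (base case)
Compare 45 with 44 -> 44
Compare 17 with 44 -> 17
Compare 79 with 17 -> 17
Compare 42 with 17 -> 17

17


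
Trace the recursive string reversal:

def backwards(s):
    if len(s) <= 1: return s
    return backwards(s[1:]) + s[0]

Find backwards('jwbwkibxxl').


backwards('jwbwkibxxl') = backwards('wbwkibxxl') + 'j'
backwards('wbwkibxxl') = backwards('bwkibxxl') + 'w'
backwards('bwkibxxl') = backwards('wkibxxl') + 'b'
backwards('wkibxxl') = backwards('kibxxl') + 'w'
backwards('kibxxl') = backwards('ibxxl') + 'k'
backwards('ibxxl') = backwards('bxxl') + 'i'
backwards('bxxl') = backwards('xxl') + 'b'
backwards('xxl') = backwards('xl') + 'x'
backwards('xl') = backwards('l') + 'x'
backwards('l') = 'l'  (base case)
Concatenating: 'l' + 'x' + 'x' + 'b' + 'i' + 'k' + 'w' + 'b' + 'w' + 'j' = 'lxxbikwbwj'

lxxbikwbwj


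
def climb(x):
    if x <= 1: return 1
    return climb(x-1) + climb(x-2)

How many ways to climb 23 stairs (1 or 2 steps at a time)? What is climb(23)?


Building up from base cases:
climb(0) = 1
climb(1) = 1
climb(2) = climb(1) + climb(0) = 1 + 1 = 2
climb(3) = climb(2) + climb(1) = 2 + 1 = 3
climb(4) = climb(3) + climb(2) = 3 + 2 = 5
climb(5) = climb(4) + climb(3) = 5 + 3 = 8
climb(6) = climb(5) + climb(4) = 8 + 5 = 13
climb(7) = climb(6) + climb(5) = 13 + 8 = 21
climb(8) = climb(7) + climb(6) = 21 + 13 = 34
climb(9) = climb(8) + climb(7) = 34 + 21 = 55
climb(10) = climb(9) + climb(8) = 55 + 34 = 89
climb(11) = climb(10) + climb(9) = 89 + 55 = 144
climb(12) = climb(11) + climb(10) = 144 + 89 = 233
climb(13) = climb(12) + climb(11) = 233 + 144 = 377
climb(14) = climb(13) + climb(12) = 377 + 233 = 610
climb(15) = climb(14) + climb(13) = 610 + 377 = 987
climb(16) = climb(15) + climb(14) = 987 + 610 = 1597
climb(17) = climb(16) + climb(15) = 1597 + 987 = 2584
climb(18) = climb(17) + climb(16) = 2584 + 1597 = 4181
climb(19) = climb(18) + climb(17) = 4181 + 2584 = 6765
climb(20) = climb(19) + climb(18) = 6765 + 4181 = 10946
climb(21) = climb(20) + climb(19) = 10946 + 6765 = 17711
climb(22) = climb(21) + climb(20) = 17711 + 10946 = 28657
climb(23) = climb(22) + climb(21) = 28657 + 17711 = 46368

46368


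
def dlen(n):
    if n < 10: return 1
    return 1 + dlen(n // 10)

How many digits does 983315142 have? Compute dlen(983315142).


dlen(983315142) = 1 + dlen(98331514)
dlen(98331514) = 1 + dlen(9833151)
dlen(9833151) = 1 + dlen(983315)
dlen(983315) = 1 + dlen(98331)
dlen(98331) = 1 + dlen(9833)
dlen(9833) = 1 + dlen(983)
dlen(983) = 1 + dlen(98)
dlen(98) = 1 + dlen(9)
dlen(9) = 1  (base case: 9 < 10)
Unwinding: 1 + 1 + 1 + 1 + 1 + 1 + 1 + 1 + 1 = 9

9


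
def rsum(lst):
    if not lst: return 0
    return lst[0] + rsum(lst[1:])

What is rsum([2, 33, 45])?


rsum([2, 33, 45]) = 2 + rsum([33, 45])
rsum([33, 45]) = 33 + rsum([45])
rsum([45]) = 45 + rsum([])
rsum([]) = 0  (base case)
Total: 2 + 33 + 45 + 0 = 80

80


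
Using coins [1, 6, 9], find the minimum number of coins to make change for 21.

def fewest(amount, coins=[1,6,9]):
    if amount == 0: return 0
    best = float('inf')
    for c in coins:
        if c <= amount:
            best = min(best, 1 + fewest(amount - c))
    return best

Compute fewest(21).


Building up with DP:
fewest(0) = 0
fewest(1) = min(1+fewest(0)=1+0=1) = 1
fewest(2) = min(1+fewest(1)=1+1=2) = 2
fewest(3) = min(1+fewest(2)=1+2=3) = 3
fewest(4) = min(1+fewest(3)=1+3=4) = 4
fewest(5) = min(1+fewest(4)=1+4=5) = 5
fewest(6) = min(1+fewest(5)=1+5=6, 1+fewest(0)=1+0=1) = 1
fewest(7) = min(1+fewest(6)=1+1=2, 1+fewest(1)=1+1=2) = 2
fewest(8) = min(1+fewest(7)=1+2=3, 1+fewest(2)=1+2=3) = 3
fewest(9) = min(1+fewest(8)=1+3=4, 1+fewest(3)=1+3=4, 1+fewest(0)=1+0=1) = 1
fewest(10) = min(1+fewest(9)=1+1=2, 1+fewest(4)=1+4=5, 1+fewest(1)=1+1=2) = 2
fewest(11) = min(1+fewest(10)=1+2=3, 1+fewest(5)=1+5=6, 1+fewest(2)=1+2=3) = 3
fewest(12) = min(1+fewest(11)=1+3=4, 1+fewest(6)=1+1=2, 1+fewest(3)=1+3=4) = 2
fewest(13) = min(1+fewest(12)=1+2=3, 1+fewest(7)=1+2=3, 1+fewest(4)=1+4=5) = 3
fewest(14) = min(1+fewest(13)=1+3=4, 1+fewest(8)=1+3=4, 1+fewest(5)=1+5=6) = 4
fewest(15) = min(1+fewest(14)=1+4=5, 1+fewest(9)=1+1=2, 1+fewest(6)=1+1=2) = 2
fewest(16) = min(1+fewest(15)=1+2=3, 1+fewest(10)=1+2=3, 1+fewest(7)=1+2=3) = 3
fewest(17) = min(1+fewest(16)=1+3=4, 1+fewest(11)=1+3=4, 1+fewest(8)=1+3=4) = 4
fewest(18) = min(1+fewest(17)=1+4=5, 1+fewest(12)=1+2=3, 1+fewest(9)=1+1=2) = 2
fewest(19) = min(1+fewest(18)=1+2=3, 1+fewest(13)=1+3=4, 1+fewest(10)=1+2=3) = 3
fewest(20) = min(1+fewest(19)=1+3=4, 1+fewest(14)=1+4=5, 1+fewest(11)=1+3=4) = 4
fewest(21) = min(1+fewest(20)=1+4=5, 1+fewest(15)=1+2=3, 1+fewest(12)=1+2=3) = 3

3


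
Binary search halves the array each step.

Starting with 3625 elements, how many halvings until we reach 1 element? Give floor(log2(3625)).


3625 / 2 = 1812
1812 / 2 = 906
906 / 2 = 453
453 / 2 = 226
226 / 2 = 113
113 / 2 = 56
56 / 2 = 28
28 / 2 = 14
14 / 2 = 7
7 / 2 = 3
3 / 2 = 1
Reached 1 after 11 halvings

11


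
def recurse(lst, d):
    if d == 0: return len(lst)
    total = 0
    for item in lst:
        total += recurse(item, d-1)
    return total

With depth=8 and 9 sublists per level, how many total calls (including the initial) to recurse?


At depth 0 (root): 1 call
At depth 1: each of 1 parents calls recurse on 9 children = 9 calls
At depth 2: each of 9 parents calls recurse on 9 children = 81 calls
At depth 3: each of 81 parents calls recurse on 9 children = 729 calls
At depth 4: each of 729 parents calls recurse on 9 children = 6561 calls
At depth 5: each of 6561 parents calls recurse on 9 children = 59049 calls
At depth 6: each of 59049 parents calls recurse on 9 children = 531441 calls
At depth 7: each of 531441 parents calls recurse on 9 children = 4782969 calls
At depth 8: each of 4782969 parents calls recurse on 9 children = 43046721 calls
Total: 1 + 9 + 81 + 729 + 6561 + 59049 + 531441 + 4782969 + 43046721 = 48427561

48427561
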